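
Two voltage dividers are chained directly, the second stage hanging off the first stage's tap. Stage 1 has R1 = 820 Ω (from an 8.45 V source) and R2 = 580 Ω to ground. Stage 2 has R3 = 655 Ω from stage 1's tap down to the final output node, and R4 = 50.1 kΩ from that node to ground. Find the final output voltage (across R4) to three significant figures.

V_out ≈ 3.43 V

Stage 2 presents R3+R4 = 50760 Ω as a load on stage 1's tap.
Stage 1's lower leg becomes R2‖(R3+R4) = 573.4 Ω, so V_mid = 8.45 × 573.4/1393 = 3.477 V.
Stage 2 is itself unloaded: V_out = V_mid × R4/(R3+R4) = 3.477 × 50100/50760 = 3.43 V.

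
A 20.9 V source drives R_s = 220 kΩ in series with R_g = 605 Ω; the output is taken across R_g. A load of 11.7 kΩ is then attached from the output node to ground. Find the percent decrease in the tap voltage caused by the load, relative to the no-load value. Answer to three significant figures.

The divider's output (Thévenin) resistance is R_s‖R_g = 603.3 Ω.
Fractional drop under load = R_th/(R_th + R_L) = 603.3 / (603.3 + 11700) = 0.04904.
So the output falls by 4.90 %.

4.90 %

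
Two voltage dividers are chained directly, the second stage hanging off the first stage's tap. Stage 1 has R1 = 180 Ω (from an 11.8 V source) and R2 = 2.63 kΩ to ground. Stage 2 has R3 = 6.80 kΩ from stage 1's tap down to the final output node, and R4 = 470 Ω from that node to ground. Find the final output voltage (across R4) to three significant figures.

V_out ≈ 0.698 V

Stage 2 presents R3+R4 = 7270 Ω as a load on stage 1's tap.
Stage 1's lower leg becomes R2‖(R3+R4) = 1931 Ω, so V_mid = 11.8 × 1931/2111 = 10.79 V.
Stage 2 is itself unloaded: V_out = V_mid × R4/(R3+R4) = 10.79 × 470/7270 = 0.698 V.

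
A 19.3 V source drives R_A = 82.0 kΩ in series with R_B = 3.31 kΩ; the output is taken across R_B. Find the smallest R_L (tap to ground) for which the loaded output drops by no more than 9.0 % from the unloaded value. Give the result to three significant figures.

R_L(min) ≈ 32.2 kΩ

Output resistance R_th = R_A‖R_B = (82.0 × 3.31)/85.31 = 3.182 kΩ.
The fractional drop is R_th/(R_th + R_L); requiring this ≤ 0.0900 gives R_L ≥ R_th(1/0.0900 − 1) = 3.182 × 10.11 = 32.2 kΩ.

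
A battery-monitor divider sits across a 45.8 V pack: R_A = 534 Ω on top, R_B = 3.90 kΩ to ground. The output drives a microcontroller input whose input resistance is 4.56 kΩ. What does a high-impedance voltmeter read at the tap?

V_out ≈ 36.5 V

The load sits in parallel with R_B: R_B‖R_L = (3900 × 4560) / (3900 + 4560) = 2102 Ω.
V_out = 45.8 × 2102 / (534 + 2102) = 45.8 × 2102/2636 = 36.5 V.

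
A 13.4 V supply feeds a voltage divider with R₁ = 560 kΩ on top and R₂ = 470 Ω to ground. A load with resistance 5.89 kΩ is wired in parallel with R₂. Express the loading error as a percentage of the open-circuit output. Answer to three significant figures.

7.38 %

The divider's output (Thévenin) resistance is R₁‖R₂ = 469.6 Ω.
Fractional drop under load = R_th/(R_th + R_L) = 469.6 / (469.6 + 5890) = 0.07384.
So the output falls by 7.38 %.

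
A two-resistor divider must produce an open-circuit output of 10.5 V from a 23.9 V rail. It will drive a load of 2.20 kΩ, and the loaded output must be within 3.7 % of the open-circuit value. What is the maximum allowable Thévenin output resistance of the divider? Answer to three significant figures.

Loading drop = R_th/(R_th + R_L) ≤ 0.0370, so R_th ≤ R_L · ε/(1−ε) = 2.20 kΩ × 0.0370/0.9630 = 84.5 Ω.
(Any R1, R2 with R2/(R1+R2) = 0.439 and R1‖R2 ≤ 84.5 Ω will meet the spec.)

R_th ≤ 84.5 Ω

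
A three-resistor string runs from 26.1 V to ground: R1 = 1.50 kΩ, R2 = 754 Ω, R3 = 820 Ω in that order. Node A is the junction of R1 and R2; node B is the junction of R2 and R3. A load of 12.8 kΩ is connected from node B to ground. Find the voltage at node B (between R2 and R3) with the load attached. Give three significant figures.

At node B, R3 is in parallel with the load: R3‖R_L = 770.6 Ω.
Below node A the resistance is R2 + (R3‖R_L) = 1525 Ω, so V_A = 26.1 × 1525/3025 = 13.16 V.
Then V_B = V_A × (R3‖R_L)/(R2 + R3‖R_L) = 13.16 × 770.6/1525 = 6.65 V.

V ≈ 6.65 V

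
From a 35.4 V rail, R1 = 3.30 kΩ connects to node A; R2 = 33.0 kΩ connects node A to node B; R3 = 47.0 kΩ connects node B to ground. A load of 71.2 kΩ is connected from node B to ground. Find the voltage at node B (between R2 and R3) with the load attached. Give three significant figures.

At node B, R3 is in parallel with the load: R3‖R_L = 28.31 kΩ.
Below node A the resistance is R2 + (R3‖R_L) = 61.31 kΩ, so V_A = 35.4 × 61.31/64.61 = 33.59 V.
Then V_B = V_A × (R3‖R_L)/(R2 + R3‖R_L) = 33.59 × 28.31/61.31 = 15.5 V.

V ≈ 15.5 V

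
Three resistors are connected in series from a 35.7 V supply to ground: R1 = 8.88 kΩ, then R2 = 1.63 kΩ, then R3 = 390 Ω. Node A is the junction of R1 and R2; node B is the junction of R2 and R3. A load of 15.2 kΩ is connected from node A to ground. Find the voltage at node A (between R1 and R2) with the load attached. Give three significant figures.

Below node A the series string R2+R3 = 2020 Ω sits in parallel with the 15200 Ω load: 1783 Ω.
V_A = 35.7 × 1783/(8880 + 1783) = 5.97 V.

V ≈ 5.97 V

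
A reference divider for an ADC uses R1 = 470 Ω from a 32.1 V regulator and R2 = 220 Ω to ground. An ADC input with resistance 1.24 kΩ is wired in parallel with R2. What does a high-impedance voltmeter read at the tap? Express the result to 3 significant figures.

The load sits in parallel with R2: R2‖R_L = (220 × 1240) / (220 + 1240) = 186.8 Ω.
V_out = 32.1 × 186.8 / (470 + 186.8) = 32.1 × 186.8/656.8 = 9.13 V.

V_out ≈ 9.13 V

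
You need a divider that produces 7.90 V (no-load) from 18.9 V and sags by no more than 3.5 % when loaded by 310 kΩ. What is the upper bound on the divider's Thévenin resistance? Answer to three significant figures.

R_th ≤ 11.2 kΩ

Loading drop = R_th/(R_th + R_L) ≤ 0.0350, so R_th ≤ R_L · ε/(1−ε) = 310 kΩ × 0.0350/0.9650 = 11.2 kΩ.
(Any R1, R2 with R2/(R1+R2) = 0.418 and R1‖R2 ≤ 11.2 kΩ will meet the spec.)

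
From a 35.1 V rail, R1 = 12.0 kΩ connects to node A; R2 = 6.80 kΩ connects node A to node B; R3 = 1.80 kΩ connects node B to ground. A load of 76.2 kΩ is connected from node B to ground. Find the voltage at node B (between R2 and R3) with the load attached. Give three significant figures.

V ≈ 3.00 V

At node B, R3 is in parallel with the load: R3‖R_L = 1.758 kΩ.
Below node A the resistance is R2 + (R3‖R_L) = 8.558 kΩ, so V_A = 35.1 × 8.558/20.56 = 14.61 V.
Then V_B = V_A × (R3‖R_L)/(R2 + R3‖R_L) = 14.61 × 1.758/8.558 = 3.00 V.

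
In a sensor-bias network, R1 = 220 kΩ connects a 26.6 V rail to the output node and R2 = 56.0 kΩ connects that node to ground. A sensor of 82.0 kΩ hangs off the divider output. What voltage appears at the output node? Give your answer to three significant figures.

The load sits in parallel with R2: R2‖R_L = (56.0 × 82.0) / (56.0 + 82.0) = 33.28 kΩ.
V_out = 26.6 × 33.28 / (220 + 33.28) = 26.6 × 33.28/253.3 = 3.49 V.
(Unloaded it would have been 5.40 V.)

V_out ≈ 3.49 V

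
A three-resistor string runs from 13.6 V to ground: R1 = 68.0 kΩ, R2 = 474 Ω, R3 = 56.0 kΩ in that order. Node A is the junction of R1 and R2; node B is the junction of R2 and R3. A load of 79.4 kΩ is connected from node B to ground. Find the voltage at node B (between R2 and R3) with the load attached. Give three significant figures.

V ≈ 4.41 V

At node B, R3 is in parallel with the load: R3‖R_L = 32840 Ω.
Below node A the resistance is R2 + (R3‖R_L) = 33310 Ω, so V_A = 13.6 × 33310/101300 = 4.472 V.
Then V_B = V_A × (R3‖R_L)/(R2 + R3‖R_L) = 4.472 × 32840/33310 = 4.41 V.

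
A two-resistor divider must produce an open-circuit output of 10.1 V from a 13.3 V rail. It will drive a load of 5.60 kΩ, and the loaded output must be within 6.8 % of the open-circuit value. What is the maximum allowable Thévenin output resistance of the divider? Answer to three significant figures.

Loading drop = R_th/(R_th + R_L) ≤ 0.0680, so R_th ≤ R_L · ε/(1−ε) = 5.60 kΩ × 0.0680/0.9320 = 409 Ω.

R_th ≤ 409 Ω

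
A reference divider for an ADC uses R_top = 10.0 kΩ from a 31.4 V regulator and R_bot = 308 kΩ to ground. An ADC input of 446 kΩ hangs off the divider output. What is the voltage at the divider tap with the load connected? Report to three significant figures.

The load sits in parallel with R_bot: R_bot‖R_L = (308 × 446) / (308 + 446) = 182.2 kΩ.
V_out = 31.4 × 182.2 / (10.0 + 182.2) = 31.4 × 182.2/192.2 = 29.8 V.

V_out ≈ 29.8 V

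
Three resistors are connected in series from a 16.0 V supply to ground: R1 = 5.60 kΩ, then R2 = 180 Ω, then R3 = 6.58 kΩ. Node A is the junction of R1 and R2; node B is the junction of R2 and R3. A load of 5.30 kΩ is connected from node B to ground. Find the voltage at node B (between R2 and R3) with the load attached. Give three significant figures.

V ≈ 5.39 V

At node B, R3 is in parallel with the load: R3‖R_L = 2936 Ω.
Below node A the resistance is R2 + (R3‖R_L) = 3116 Ω, so V_A = 16.0 × 3116/8716 = 5.719 V.
Then V_B = V_A × (R3‖R_L)/(R2 + R3‖R_L) = 5.719 × 2936/3116 = 5.39 V.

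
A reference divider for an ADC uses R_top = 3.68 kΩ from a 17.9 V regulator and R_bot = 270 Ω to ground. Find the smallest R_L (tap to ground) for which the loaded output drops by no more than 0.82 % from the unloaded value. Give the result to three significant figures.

R_L(min) ≈ 30.4 kΩ

Output resistance R_th = R_top‖R_bot = (3680 × 270)/3950 = 251.5 Ω.
The fractional drop is R_th/(R_th + R_L); requiring this ≤ 0.00820 gives R_L ≥ R_th(1/0.00820 − 1) = 251.5 × 121.0 = 30.4 kΩ.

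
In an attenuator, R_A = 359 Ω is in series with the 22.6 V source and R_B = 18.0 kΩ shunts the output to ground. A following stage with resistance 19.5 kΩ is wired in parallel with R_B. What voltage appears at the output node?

V_out ≈ 21.8 V

The load sits in parallel with R_B: R_B‖R_L = (18000 × 19500) / (18000 + 19500) = 9360 Ω.
V_out = 22.6 × 9360 / (359 + 9360) = 22.6 × 9360/9719 = 21.8 V.
(Unloaded it would have been 22.2 V.)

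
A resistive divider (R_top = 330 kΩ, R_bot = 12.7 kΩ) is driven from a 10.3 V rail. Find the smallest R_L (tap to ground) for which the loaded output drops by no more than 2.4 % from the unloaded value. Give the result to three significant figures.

Output resistance R_th = R_top‖R_bot = (330 × 12.7)/342.7 = 12.23 kΩ.
The fractional drop is R_th/(R_th + R_L); requiring this ≤ 0.0240 gives R_L ≥ R_th(1/0.0240 − 1) = 12.23 × 40.67 = 497 kΩ.

R_L(min) ≈ 497 kΩ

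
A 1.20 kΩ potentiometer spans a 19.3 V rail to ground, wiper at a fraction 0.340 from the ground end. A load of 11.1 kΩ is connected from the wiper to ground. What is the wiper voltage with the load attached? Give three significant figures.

The wiper splits the pot into (1−α)R = 792.0 Ω above and αR = 408.0 Ω below.
Lower section ‖ load = 393.5 Ω.
V_wiper = 19.3 × 393.5/(792.0 + 393.5) = 6.41 V.

V ≈ 6.41 V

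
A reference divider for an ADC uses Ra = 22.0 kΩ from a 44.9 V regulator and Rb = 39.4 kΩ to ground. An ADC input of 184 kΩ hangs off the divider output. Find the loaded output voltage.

V_out ≈ 26.8 V

The load sits in parallel with Rb: Rb‖R_L = (39.4 × 184) / (39.4 + 184) = 32.45 kΩ.
V_out = 44.9 × 32.45 / (22.0 + 32.45) = 44.9 × 32.45/54.45 = 26.8 V.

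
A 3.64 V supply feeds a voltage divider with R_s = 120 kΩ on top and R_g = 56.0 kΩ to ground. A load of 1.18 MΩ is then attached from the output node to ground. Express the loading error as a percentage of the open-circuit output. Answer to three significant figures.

The divider's output (Thévenin) resistance is R_s‖R_g = 38.18 kΩ.
Fractional drop under load = R_th/(R_th + R_L) = 38.18 / (38.18 + 1180) = 0.03134.
So the output falls by 3.13 %.

3.13 %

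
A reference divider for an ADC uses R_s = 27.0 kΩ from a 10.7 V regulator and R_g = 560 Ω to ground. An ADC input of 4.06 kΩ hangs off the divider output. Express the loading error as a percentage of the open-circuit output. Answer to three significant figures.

11.9 %

Unloaded V = 10.7 × 560/27560 = 0.21742 V.
Loaded: R_g‖R_L = 492.1 Ω, giving V = 10.7 × 492.1/27490 = 0.19153 V.
Drop = (0.21742 − 0.19153) / 0.21742 = 11.9 %.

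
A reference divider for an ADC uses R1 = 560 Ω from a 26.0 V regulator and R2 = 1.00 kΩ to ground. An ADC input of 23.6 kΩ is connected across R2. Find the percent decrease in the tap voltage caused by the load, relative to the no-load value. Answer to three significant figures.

The divider's output (Thévenin) resistance is R1‖R2 = 359.0 Ω.
Fractional drop under load = R_th/(R_th + R_L) = 359.0 / (359.0 + 23600) = 0.01498.
So the output falls by 1.50 %.

1.50 %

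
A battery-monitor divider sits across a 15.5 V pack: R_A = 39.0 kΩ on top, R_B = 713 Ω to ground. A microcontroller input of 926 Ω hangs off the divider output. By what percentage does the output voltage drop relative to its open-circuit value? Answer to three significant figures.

Unloaded V = 15.5 × 713/39710 = 0.2783 V.
Loaded: R_B‖R_L = 402.8 Ω, giving V = 15.5 × 402.8/39400 = 0.1585 V.
Drop = (0.2783 − 0.1585) / 0.2783 = 43.1 %.

43.1 %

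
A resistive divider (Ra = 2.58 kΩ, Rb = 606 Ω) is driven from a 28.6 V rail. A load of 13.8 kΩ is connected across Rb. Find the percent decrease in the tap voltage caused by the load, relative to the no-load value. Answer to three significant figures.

The divider's output (Thévenin) resistance is Ra‖Rb = 490.7 Ω.
Fractional drop under load = R_th/(R_th + R_L) = 490.7 / (490.7 + 13800) = 0.03434.
So the output falls by 3.43 %.

3.43 %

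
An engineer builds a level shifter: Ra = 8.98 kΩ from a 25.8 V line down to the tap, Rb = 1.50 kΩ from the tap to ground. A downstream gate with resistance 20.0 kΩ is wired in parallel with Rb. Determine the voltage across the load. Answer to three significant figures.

V_out ≈ 3.47 V

The load sits in parallel with Rb: Rb‖R_L = (1.50 × 20.0) / (1.50 + 20.0) = 1.395 kΩ.
V_out = 25.8 × 1.395 / (8.98 + 1.395) = 25.8 × 1.395/10.38 = 3.47 V.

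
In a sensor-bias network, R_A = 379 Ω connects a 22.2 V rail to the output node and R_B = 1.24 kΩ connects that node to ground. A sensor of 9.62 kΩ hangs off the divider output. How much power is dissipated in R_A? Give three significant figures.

P ≈ 85.6 mW

Total resistance from the source is R_A + (R_B‖R_L) = 1477 Ω, so I = 22.2/1477 Ω = 15.03 mA.
P = I²·R_A = (15.03 mA)² × 379 Ω = 85.6 mW.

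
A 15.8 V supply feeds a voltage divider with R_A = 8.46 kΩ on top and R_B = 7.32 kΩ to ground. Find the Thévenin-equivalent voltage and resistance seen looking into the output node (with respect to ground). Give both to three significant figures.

V_th is the open-circuit tap voltage: 15.8 × 7.32/(8.46 + 7.32) = 7.33 V.
With the supply zeroed, R_A and R_B appear in parallel from the tap: R_th = R_A‖R_B = (8.46 × 7.32)/15.78 = 3.92 kΩ.

V_th = 7.33 V, R_th = 3.92 kΩ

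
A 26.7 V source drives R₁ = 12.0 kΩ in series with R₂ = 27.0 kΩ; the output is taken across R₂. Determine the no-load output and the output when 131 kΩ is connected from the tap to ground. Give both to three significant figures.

Open-circuit: V = 26.7 × 27.0/(12.0 + 27.0) = 18.5 V.
With the load, R₂ becomes R₂‖R_L = 22.39 kΩ, so V = 26.7 × 22.39/34.39 = 17.4 V.

Unloaded: 18.5 V; loaded: 17.4 V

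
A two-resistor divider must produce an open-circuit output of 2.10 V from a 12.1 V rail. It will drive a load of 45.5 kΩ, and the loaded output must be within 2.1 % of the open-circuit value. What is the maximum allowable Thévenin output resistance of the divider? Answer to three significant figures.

Loading drop = R_th/(R_th + R_L) ≤ 0.0210, so R_th ≤ R_L · ε/(1−ε) = 45.5 kΩ × 0.0210/0.9790 = 976 Ω.
(Any R1, R2 with R2/(R1+R2) = 0.174 and R1‖R2 ≤ 976 Ω will meet the spec.)

R_th ≤ 976 Ω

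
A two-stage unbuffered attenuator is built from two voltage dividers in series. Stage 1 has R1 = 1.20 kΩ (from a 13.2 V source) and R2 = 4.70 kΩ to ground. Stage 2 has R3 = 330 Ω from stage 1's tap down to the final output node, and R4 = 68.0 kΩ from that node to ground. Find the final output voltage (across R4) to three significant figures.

Stage 2 presents R3+R4 = 68330 Ω as a load on stage 1's tap.
Stage 1's lower leg becomes R2‖(R3+R4) = 4398 Ω, so V_mid = 13.2 × 4398/5598 = 10.37 V.
Stage 2 is itself unloaded: V_out = V_mid × R4/(R3+R4) = 10.37 × 68000/68330 = 10.3 V.

V_out ≈ 10.3 V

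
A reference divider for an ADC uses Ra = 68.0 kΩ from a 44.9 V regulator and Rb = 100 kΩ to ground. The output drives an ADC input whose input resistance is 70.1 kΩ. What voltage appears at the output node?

The load sits in parallel with Rb: Rb‖R_L = (100 × 70.1) / (100 + 70.1) = 41.21 kΩ.
V_out = 44.9 × 41.21 / (68.0 + 41.21) = 44.9 × 41.21/109.2 = 16.9 V.

V_out ≈ 16.9 V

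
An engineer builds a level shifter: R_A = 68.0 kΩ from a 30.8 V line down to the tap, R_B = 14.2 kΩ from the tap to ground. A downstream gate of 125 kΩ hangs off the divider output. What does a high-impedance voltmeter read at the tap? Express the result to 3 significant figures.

The load sits in parallel with R_B: R_B‖R_L = (14.2 × 125) / (14.2 + 125) = 12.75 kΩ.
V_out = 30.8 × 12.75 / (68.0 + 12.75) = 30.8 × 12.75/80.75 = 4.86 V.

V_out ≈ 4.86 V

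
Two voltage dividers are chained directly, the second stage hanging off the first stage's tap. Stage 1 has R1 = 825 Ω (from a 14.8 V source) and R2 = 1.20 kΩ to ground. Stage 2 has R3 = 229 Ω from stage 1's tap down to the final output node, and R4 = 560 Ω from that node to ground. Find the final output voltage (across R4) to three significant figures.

Stage 2 presents R3+R4 = 789.0 Ω as a load on stage 1's tap.
Stage 1's lower leg becomes R2‖(R3+R4) = 476.0 Ω, so V_mid = 14.8 × 476.0/1301 = 5.415 V.
Stage 2 is itself unloaded: V_out = V_mid × R4/(R3+R4) = 5.415 × 560/789.0 = 3.84 V.

V_out ≈ 3.84 V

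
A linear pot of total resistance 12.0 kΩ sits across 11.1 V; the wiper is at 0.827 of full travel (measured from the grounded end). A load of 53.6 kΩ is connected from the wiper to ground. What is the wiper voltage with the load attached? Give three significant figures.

V ≈ 8.89 V

The wiper splits the pot into (1−α)R = 2.076 kΩ above and αR = 9.924 kΩ below.
Lower section ‖ load = 8.374 kΩ.
V_wiper = 11.1 × 8.374/(2.076 + 8.374) = 8.89 V.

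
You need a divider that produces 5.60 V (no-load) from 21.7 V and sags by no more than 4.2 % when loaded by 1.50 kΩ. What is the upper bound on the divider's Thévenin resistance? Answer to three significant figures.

R_th ≤ 65.8 Ω

Loading drop = R_th/(R_th + R_L) ≤ 0.0420, so R_th ≤ R_L · ε/(1−ε) = 1.50 kΩ × 0.0420/0.9580 = 65.8 Ω.
(Any R1, R2 with R2/(R1+R2) = 0.258 and R1‖R2 ≤ 65.8 Ω will meet the spec.)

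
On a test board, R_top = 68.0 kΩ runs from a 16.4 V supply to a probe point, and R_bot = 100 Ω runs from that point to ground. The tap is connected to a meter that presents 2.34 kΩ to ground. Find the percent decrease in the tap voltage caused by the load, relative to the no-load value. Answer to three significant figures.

The divider's output (Thévenin) resistance is R_top‖R_bot = 99.85 Ω.
Fractional drop under load = R_th/(R_th + R_L) = 99.85 / (99.85 + 2340) = 0.04093.
So the output falls by 4.09 %.

4.09 %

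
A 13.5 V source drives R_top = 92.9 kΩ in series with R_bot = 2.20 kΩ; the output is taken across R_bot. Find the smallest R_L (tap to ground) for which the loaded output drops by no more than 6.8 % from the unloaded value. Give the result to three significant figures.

Output resistance R_th = R_top‖R_bot = (92.9 × 2.20)/95.10 = 2.149 kΩ.
The fractional drop is R_th/(R_th + R_L); requiring this ≤ 0.0680 gives R_L ≥ R_th(1/0.0680 − 1) = 2.149 × 13.71 = 29.5 kΩ.

R_L(min) ≈ 29.5 kΩ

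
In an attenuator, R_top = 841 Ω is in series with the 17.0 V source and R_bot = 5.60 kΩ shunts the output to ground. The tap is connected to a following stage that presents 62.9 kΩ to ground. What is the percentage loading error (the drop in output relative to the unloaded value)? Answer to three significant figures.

1.15 %

The divider's output (Thévenin) resistance is R_top‖R_bot = 731.2 Ω.
Fractional drop under load = R_th/(R_th + R_L) = 731.2 / (731.2 + 62900) = 0.01149.
So the output falls by 1.15 %.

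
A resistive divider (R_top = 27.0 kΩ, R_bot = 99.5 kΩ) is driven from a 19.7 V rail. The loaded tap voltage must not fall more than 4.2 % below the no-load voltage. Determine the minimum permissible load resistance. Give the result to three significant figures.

Output resistance R_th = R_top‖R_bot = (27.0 × 99.5)/126.5 = 21.24 kΩ.
The fractional drop is R_th/(R_th + R_L); requiring this ≤ 0.0420 gives R_L ≥ R_th(1/0.0420 − 1) = 21.24 × 22.81 = 484 kΩ.

R_L(min) ≈ 484 kΩ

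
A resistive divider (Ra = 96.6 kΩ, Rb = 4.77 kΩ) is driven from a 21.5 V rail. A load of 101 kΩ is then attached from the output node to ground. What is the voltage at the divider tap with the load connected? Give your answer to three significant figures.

V_out ≈ 0.968 V

The load sits in parallel with Rb: Rb‖R_L = (4.77 × 101) / (4.77 + 101) = 4.555 kΩ.
V_out = 21.5 × 4.555 / (96.6 + 4.555) = 21.5 × 4.555/101.2 = 0.968 V.
(Unloaded it would have been 1.01 V.)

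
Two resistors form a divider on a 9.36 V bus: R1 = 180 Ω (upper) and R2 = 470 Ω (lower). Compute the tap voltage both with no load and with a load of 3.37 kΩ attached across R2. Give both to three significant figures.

Open-circuit: V = 9.36 × 470/(180 + 470) = 6.77 V.
With the load, R2 becomes R2‖R_L = 412.5 Ω, so V = 9.36 × 412.5/592.5 = 6.52 V.

Unloaded: 6.77 V; loaded: 6.52 V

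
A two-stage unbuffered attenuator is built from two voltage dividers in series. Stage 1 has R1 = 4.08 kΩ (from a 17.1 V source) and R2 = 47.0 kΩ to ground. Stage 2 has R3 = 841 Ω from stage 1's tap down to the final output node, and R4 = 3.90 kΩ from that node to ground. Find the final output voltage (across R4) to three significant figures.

Stage 2 presents R3+R4 = 4741 Ω as a load on stage 1's tap.
Stage 1's lower leg becomes R2‖(R3+R4) = 4307 Ω, so V_mid = 17.1 × 4307/8387 = 8.781 V.
Stage 2 is itself unloaded: V_out = V_mid × R4/(R3+R4) = 8.781 × 3900/4741 = 7.22 V.

V_out ≈ 7.22 V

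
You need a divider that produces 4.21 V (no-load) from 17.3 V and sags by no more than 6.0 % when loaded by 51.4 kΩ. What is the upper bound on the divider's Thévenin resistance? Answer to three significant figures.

Loading drop = R_th/(R_th + R_L) ≤ 0.0600, so R_th ≤ R_L · ε/(1−ε) = 51.4 kΩ × 0.0600/0.9400 = 3.28 kΩ.

R_th ≤ 3.28 kΩ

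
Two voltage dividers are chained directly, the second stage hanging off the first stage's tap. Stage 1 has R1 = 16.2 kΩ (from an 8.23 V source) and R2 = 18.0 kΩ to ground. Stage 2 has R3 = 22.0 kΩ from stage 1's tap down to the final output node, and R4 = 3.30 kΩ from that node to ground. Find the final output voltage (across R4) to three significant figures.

V_out ≈ 0.423 V

Stage 2 presents R3+R4 = 25.30 kΩ as a load on stage 1's tap.
Stage 1's lower leg becomes R2‖(R3+R4) = 10.52 kΩ, so V_mid = 8.23 × 10.52/26.72 = 3.240 V.
Stage 2 is itself unloaded: V_out = V_mid × R4/(R3+R4) = 3.240 × 3.30/25.30 = 0.423 V.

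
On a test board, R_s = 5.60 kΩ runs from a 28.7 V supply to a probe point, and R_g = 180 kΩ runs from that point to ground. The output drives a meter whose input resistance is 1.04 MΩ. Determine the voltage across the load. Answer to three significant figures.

The load sits in parallel with R_g: R_g‖R_L = (180 × 1040) / (180 + 1040) = 153.4 kΩ.
V_out = 28.7 × 153.4 / (5.60 + 153.4) = 28.7 × 153.4/159.0 = 27.7 V.
(Unloaded it would have been 27.8 V.)

V_out ≈ 27.7 V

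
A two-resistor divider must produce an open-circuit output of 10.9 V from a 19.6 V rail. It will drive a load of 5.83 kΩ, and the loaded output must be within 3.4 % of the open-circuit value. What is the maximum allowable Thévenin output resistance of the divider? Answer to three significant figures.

Loading drop = R_th/(R_th + R_L) ≤ 0.0340, so R_th ≤ R_L · ε/(1−ε) = 5.83 kΩ × 0.0340/0.9660 = 205 Ω.

R_th ≤ 205 Ω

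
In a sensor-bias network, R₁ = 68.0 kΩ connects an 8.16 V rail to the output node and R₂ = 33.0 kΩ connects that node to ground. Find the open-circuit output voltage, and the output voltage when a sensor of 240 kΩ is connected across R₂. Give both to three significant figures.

Open-circuit: V = 8.16 × 33.0/(68.0 + 33.0) = 2.67 V.
With the load, R₂ becomes R₂‖R_L = 29.01 kΩ, so V = 8.16 × 29.01/97.01 = 2.44 V.

Unloaded: 2.67 V; loaded: 2.44 V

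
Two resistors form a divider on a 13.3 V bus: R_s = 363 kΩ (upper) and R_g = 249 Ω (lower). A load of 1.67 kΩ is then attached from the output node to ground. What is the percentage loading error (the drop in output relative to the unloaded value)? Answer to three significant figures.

13.0 %

Unloaded V = 13.3 × 249/363200 = 0.0091169 V.
Loaded: R_g‖R_L = 216.7 Ω, giving V = 13.3 × 216.7/363200 = 0.0079346 V.
Drop = (0.0091169 − 0.0079346) / 0.0091169 = 13.0 %.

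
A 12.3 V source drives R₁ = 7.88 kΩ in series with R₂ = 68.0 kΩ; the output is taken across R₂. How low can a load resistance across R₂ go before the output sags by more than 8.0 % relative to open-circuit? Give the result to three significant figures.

R_L(min) ≈ 81.2 kΩ

Output resistance R_th = R₁‖R₂ = (7.88 × 68.0)/75.88 = 7.062 kΩ.
The fractional drop is R_th/(R_th + R_L); requiring this ≤ 0.0800 gives R_L ≥ R_th(1/0.0800 − 1) = 7.062 × 11.50 = 81.2 kΩ.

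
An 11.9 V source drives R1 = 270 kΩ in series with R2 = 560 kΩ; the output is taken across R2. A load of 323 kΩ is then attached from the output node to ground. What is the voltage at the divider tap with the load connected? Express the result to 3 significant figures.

The load sits in parallel with R2: R2‖R_L = (560 × 323) / (560 + 323) = 204.8 kΩ.
V_out = 11.9 × 204.8 / (270 + 204.8) = 11.9 × 204.8/474.8 = 5.13 V.

V_out ≈ 5.13 V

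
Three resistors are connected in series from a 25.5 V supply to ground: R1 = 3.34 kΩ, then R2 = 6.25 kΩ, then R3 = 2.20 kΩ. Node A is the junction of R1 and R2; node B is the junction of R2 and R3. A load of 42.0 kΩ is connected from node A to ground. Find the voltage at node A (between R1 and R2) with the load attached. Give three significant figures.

V ≈ 17.3 V

Below node A the series string R2+R3 = 8.450 kΩ sits in parallel with the 42.0 kΩ load: 7.035 kΩ.
V_A = 25.5 × 7.035/(3.34 + 7.035) = 17.3 V.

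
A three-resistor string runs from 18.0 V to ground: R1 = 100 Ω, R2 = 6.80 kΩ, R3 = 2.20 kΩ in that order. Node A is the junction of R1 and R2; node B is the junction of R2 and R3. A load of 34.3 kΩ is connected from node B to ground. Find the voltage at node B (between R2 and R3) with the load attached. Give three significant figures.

At node B, R3 is in parallel with the load: R3‖R_L = 2067 Ω.
Below node A the resistance is R2 + (R3‖R_L) = 8867 Ω, so V_A = 18.0 × 8867/8967 = 17.80 V.
Then V_B = V_A × (R3‖R_L)/(R2 + R3‖R_L) = 17.80 × 2067/8867 = 4.15 V.

V ≈ 4.15 V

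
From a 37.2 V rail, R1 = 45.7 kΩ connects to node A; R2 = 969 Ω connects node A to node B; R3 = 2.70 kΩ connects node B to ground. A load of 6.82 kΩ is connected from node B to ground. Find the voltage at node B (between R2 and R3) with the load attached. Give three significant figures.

At node B, R3 is in parallel with the load: R3‖R_L = 1934 Ω.
Below node A the resistance is R2 + (R3‖R_L) = 2903 Ω, so V_A = 37.2 × 2903/48600 = 2.222 V.
Then V_B = V_A × (R3‖R_L)/(R2 + R3‖R_L) = 2.222 × 1934/2903 = 1.48 V.

V ≈ 1.48 V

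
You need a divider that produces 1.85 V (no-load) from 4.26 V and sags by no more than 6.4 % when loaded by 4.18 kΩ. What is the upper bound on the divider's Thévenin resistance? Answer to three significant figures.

Loading drop = R_th/(R_th + R_L) ≤ 0.0640, so R_th ≤ R_L · ε/(1−ε) = 4.18 kΩ × 0.0640/0.9360 = 286 Ω.

R_th ≤ 286 Ω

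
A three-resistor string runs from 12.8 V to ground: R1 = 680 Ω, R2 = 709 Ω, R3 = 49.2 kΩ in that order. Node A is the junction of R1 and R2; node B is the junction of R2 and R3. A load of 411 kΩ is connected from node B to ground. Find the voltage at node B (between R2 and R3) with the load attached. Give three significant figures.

At node B, R3 is in parallel with the load: R3‖R_L = 43940 Ω.
Below node A the resistance is R2 + (R3‖R_L) = 44650 Ω, so V_A = 12.8 × 44650/45330 = 12.61 V.
Then V_B = V_A × (R3‖R_L)/(R2 + R3‖R_L) = 12.61 × 43940/44650 = 12.4 V.

V ≈ 12.4 V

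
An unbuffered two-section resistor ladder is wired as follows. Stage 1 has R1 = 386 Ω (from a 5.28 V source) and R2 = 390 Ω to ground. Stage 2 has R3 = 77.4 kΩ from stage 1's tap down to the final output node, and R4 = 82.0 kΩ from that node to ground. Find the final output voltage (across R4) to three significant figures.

Stage 2 presents R3+R4 = 159400 Ω as a load on stage 1's tap.
Stage 1's lower leg becomes R2‖(R3+R4) = 389.0 Ω, so V_mid = 5.28 × 389.0/775.0 = 2.650 V.
Stage 2 is itself unloaded: V_out = V_mid × R4/(R3+R4) = 2.650 × 82000/159400 = 1.36 V.

V_out ≈ 1.36 V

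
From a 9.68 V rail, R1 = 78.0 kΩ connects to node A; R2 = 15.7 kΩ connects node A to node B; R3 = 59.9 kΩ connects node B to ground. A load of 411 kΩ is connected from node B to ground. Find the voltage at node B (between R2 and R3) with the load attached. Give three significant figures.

At node B, R3 is in parallel with the load: R3‖R_L = 52.28 kΩ.
Below node A the resistance is R2 + (R3‖R_L) = 67.98 kΩ, so V_A = 9.68 × 67.98/146.0 = 4.508 V.
Then V_B = V_A × (R3‖R_L)/(R2 + R3‖R_L) = 4.508 × 52.28/67.98 = 3.47 V.

V ≈ 3.47 V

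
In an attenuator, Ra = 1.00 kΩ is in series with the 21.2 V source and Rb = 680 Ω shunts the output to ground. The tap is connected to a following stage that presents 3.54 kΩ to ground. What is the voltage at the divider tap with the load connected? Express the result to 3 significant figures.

V_out ≈ 7.70 V

The load sits in parallel with Rb: Rb‖R_L = (680 × 3540) / (680 + 3540) = 570.4 Ω.
V_out = 21.2 × 570.4 / (1000 + 570.4) = 21.2 × 570.4/1570 = 7.70 V.
(Unloaded it would have been 8.58 V.)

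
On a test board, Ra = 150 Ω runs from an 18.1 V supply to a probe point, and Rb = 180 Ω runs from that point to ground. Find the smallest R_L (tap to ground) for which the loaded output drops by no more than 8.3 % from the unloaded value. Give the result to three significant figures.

R_L(min) ≈ 904 Ω

Output resistance R_th = Ra‖Rb = (150 × 180)/330.0 = 81.82 Ω.
The fractional drop is R_th/(R_th + R_L); requiring this ≤ 0.0830 gives R_L ≥ R_th(1/0.0830 − 1) = 81.82 × 11.05 = 904 Ω.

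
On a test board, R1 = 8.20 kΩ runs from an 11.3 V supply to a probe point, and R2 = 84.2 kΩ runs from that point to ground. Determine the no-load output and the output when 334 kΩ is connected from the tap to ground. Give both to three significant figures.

Open-circuit: V = 11.3 × 84.2/(8.20 + 84.2) = 10.3 V.
With the load, R2 becomes R2‖R_L = 67.25 kΩ, so V = 11.3 × 67.25/75.45 = 10.1 V.

Unloaded: 10.3 V; loaded: 10.1 V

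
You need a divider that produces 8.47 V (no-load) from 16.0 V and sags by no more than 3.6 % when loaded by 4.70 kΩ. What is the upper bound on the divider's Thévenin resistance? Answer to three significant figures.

Loading drop = R_th/(R_th + R_L) ≤ 0.0360, so R_th ≤ R_L · ε/(1−ε) = 4.70 kΩ × 0.0360/0.9640 = 176 Ω.
(Any R1, R2 with R2/(R1+R2) = 0.529 and R1‖R2 ≤ 176 Ω will meet the spec.)

R_th ≤ 176 Ω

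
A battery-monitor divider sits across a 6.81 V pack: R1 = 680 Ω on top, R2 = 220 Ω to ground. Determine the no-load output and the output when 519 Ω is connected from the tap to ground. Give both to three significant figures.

Open-circuit: V = 6.81 × 220/(680 + 220) = 1.66 V.
With the load, R2 becomes R2‖R_L = 154.5 Ω, so V = 6.81 × 154.5/834.5 = 1.26 V.

Unloaded: 1.66 V; loaded: 1.26 V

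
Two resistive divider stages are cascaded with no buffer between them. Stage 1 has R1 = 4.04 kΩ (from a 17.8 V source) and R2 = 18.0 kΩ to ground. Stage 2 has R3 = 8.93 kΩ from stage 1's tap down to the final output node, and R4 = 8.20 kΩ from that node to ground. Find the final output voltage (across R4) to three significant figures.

Stage 2 presents R3+R4 = 17.13 kΩ as a load on stage 1's tap.
Stage 1's lower leg becomes R2‖(R3+R4) = 8.777 kΩ, so V_mid = 17.8 × 8.777/12.82 = 12.19 V.
Stage 2 is itself unloaded: V_out = V_mid × R4/(R3+R4) = 12.19 × 8.20/17.13 = 5.83 V.

V_out ≈ 5.83 V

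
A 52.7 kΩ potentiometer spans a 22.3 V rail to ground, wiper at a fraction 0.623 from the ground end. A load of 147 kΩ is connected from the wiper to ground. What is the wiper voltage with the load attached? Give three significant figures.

V ≈ 12.8 V

The wiper splits the pot into (1−α)R = 19.87 kΩ above and αR = 32.83 kΩ below.
Lower section ‖ load = 26.84 kΩ.
V_wiper = 22.3 × 26.84/(19.87 + 26.84) = 12.8 V.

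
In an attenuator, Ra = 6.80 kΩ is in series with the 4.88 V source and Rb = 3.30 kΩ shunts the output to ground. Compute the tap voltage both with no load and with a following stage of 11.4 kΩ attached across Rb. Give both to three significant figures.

Open-circuit: V = 4.88 × 3.30/(6.80 + 3.30) = 1.59 V.
With the load, Rb becomes Rb‖R_L = 2.559 kΩ, so V = 4.88 × 2.559/9.359 = 1.33 V.

Unloaded: 1.59 V; loaded: 1.33 V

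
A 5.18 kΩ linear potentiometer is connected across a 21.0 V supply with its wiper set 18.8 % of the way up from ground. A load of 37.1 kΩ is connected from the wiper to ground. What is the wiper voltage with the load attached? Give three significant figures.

The wiper splits the pot into (1−α)R = 4206 Ω above and αR = 973.8 Ω below.
Lower section ‖ load = 948.9 Ω.
V_wiper = 21.0 × 948.9/(4206 + 948.9) = 3.87 V.

V ≈ 3.87 V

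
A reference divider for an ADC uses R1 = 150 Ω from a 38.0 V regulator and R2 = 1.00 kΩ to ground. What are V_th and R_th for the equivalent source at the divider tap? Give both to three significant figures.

V_th = 33.0 V, R_th = 130 Ω

V_th is the open-circuit tap voltage: 38.0 × 1000/(150 + 1000) = 33.0 V.
With the supply zeroed, R1 and R2 appear in parallel from the tap: R_th = R1‖R2 = (150 × 1000)/1150 = 130 Ω.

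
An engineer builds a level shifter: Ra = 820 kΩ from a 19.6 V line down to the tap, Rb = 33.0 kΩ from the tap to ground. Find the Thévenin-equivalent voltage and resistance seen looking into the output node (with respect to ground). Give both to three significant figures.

V_th is the open-circuit tap voltage: 19.6 × 33.0/(820 + 33.0) = 0.758 V.
With the supply zeroed, Ra and Rb appear in parallel from the tap: R_th = Ra‖Rb = (820 × 33.0)/853.0 = 31.7 kΩ.

V_th = 0.758 V, R_th = 31.7 kΩ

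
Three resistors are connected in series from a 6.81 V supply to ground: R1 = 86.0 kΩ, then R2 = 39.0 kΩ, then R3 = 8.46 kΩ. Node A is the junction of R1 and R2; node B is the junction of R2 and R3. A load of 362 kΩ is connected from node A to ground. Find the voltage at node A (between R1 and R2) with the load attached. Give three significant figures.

V ≈ 2.23 V

Below node A the series string R2+R3 = 47.46 kΩ sits in parallel with the 362 kΩ load: 41.96 kΩ.
V_A = 6.81 × 41.96/(86.0 + 41.96) = 2.23 V.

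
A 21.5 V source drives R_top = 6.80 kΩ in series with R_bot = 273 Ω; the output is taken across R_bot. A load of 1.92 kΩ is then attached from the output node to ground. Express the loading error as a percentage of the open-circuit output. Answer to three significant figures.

The divider's output (Thévenin) resistance is R_top‖R_bot = 262.5 Ω.
Fractional drop under load = R_th/(R_th + R_L) = 262.5 / (262.5 + 1920) = 0.1203.
So the output falls by 12.0 %.

12.0 %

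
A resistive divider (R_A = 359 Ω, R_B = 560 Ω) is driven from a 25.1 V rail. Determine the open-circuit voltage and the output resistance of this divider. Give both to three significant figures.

V_th is the open-circuit tap voltage: 25.1 × 560/(359 + 560) = 15.3 V.
With the supply zeroed, R_A and R_B appear in parallel from the tap: R_th = R_A‖R_B = (359 × 560)/919.0 = 219 Ω.

V_th = 15.3 V, R_th = 219 Ω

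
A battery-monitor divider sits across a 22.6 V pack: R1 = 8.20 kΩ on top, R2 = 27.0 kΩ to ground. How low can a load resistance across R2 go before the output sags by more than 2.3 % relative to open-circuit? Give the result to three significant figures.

Output resistance R_th = R1‖R2 = (8.20 × 27.0)/35.20 = 6.290 kΩ.
The fractional drop is R_th/(R_th + R_L); requiring this ≤ 0.0230 gives R_L ≥ R_th(1/0.0230 − 1) = 6.290 × 42.48 = 267 kΩ.

R_L(min) ≈ 267 kΩ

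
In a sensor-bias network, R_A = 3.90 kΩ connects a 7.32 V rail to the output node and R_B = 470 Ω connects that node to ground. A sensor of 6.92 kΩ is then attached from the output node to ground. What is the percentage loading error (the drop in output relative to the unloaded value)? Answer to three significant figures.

5.72 %

The divider's output (Thévenin) resistance is R_A‖R_B = 419.5 Ω.
Fractional drop under load = R_th/(R_th + R_L) = 419.5 / (419.5 + 6920) = 0.05715.
So the output falls by 5.72 %.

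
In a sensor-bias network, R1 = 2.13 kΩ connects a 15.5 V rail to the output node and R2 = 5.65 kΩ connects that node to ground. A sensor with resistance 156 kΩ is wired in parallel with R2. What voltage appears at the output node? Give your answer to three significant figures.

V_out ≈ 11.1 V

The load sits in parallel with R2: R2‖R_L = (5.65 × 156) / (5.65 + 156) = 5.453 kΩ.
V_out = 15.5 × 5.453 / (2.13 + 5.453) = 15.5 × 5.453/7.583 = 11.1 V.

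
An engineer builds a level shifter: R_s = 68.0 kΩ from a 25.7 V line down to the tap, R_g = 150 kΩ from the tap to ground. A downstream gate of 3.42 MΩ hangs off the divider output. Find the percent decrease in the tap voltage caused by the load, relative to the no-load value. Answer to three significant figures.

The divider's output (Thévenin) resistance is R_s‖R_g = 46.79 kΩ.
Fractional drop under load = R_th/(R_th + R_L) = 46.79 / (46.79 + 3420) = 0.01350.
So the output falls by 1.35 %.

1.35 %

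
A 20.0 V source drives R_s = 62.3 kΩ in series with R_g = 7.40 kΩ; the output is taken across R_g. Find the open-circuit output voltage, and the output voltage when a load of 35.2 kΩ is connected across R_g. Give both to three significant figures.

Unloaded: 2.12 V; loaded: 1.79 V

Open-circuit: V = 20.0 × 7.40/(62.3 + 7.40) = 2.12 V.
With the load, R_g becomes R_g‖R_L = 6.115 kΩ, so V = 20.0 × 6.115/68.41 = 1.79 V.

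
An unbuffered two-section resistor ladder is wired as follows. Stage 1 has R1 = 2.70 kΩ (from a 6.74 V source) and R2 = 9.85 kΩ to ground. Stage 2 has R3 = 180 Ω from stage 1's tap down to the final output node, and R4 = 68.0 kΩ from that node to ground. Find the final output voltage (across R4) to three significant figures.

Stage 2 presents R3+R4 = 68180 Ω as a load on stage 1's tap.
Stage 1's lower leg becomes R2‖(R3+R4) = 8607 Ω, so V_mid = 6.74 × 8607/11310 = 5.130 V.
Stage 2 is itself unloaded: V_out = V_mid × R4/(R3+R4) = 5.130 × 68000/68180 = 5.12 V.

V_out ≈ 5.12 V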